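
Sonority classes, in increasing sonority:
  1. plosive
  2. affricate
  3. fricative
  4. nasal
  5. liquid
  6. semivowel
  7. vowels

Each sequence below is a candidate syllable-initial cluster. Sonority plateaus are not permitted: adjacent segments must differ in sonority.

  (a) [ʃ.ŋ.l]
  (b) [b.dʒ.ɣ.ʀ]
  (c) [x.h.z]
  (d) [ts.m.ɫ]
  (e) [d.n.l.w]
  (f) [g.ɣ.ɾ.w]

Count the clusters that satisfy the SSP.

5

(a) sonority 3-4-5: well-formed.
(b) sonority 1-2-3-5: well-formed.
(c) sonority 3-3-3: ill-formed.
(d) sonority 2-4-5: well-formed.
(e) sonority 1-4-5-6: well-formed.
(f) sonority 1-3-5-6: well-formed.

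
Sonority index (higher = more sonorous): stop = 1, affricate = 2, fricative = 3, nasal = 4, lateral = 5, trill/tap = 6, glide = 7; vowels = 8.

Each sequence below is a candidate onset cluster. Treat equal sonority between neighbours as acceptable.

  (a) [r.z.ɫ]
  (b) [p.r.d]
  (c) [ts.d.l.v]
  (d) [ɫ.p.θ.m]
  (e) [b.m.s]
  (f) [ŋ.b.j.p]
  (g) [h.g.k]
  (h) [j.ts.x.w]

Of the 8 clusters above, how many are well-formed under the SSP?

0

(a) 6-3-5 → violates
(b) 1-6-1 → violates
(c) 2-1-5-3 → violates
(d) 5-1-3-4 → violates
(e) 1-4-3 → violates
(f) 4-1-7-1 → violates
(g) 3-1-1 → violates
(h) 7-2-3-7 → violates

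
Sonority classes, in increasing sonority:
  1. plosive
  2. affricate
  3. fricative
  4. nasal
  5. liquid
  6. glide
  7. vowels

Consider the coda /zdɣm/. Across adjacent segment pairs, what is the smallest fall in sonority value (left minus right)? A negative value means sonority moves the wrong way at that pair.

-2

/z/ — fricative, sonority 3.
/d/ — plosive, sonority 1.
/ɣ/ — fricative, sonority 3.
/m/ — nasal, sonority 4.
/z/→/d/: change +2.
/d/→/ɣ/: change -2.
/ɣ/→/m/: change -1.
Minimum = -2.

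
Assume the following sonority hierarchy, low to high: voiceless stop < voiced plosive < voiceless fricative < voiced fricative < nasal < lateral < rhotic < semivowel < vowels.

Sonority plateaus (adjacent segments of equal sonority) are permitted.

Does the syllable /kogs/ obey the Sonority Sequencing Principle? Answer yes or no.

no

Onset: /k/ is a voiceless stop (sonority 1); then the nucleus /o/ (sonority 9).
Onset profile 1-9 — rises to the nucleus.
Coda: /g/ is a voiced plosive (sonority 2), /s/ is a voiceless fricative (sonority 3).
Coda profile 9-2-3 — does not fall throughout.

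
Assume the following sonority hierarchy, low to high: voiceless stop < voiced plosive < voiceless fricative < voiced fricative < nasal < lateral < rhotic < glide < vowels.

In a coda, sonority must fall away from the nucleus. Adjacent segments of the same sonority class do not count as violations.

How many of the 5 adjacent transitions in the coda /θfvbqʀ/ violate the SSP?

2

/θ/: voiceless fricative = 3.
/f/: voiceless fricative = 3.
/v/: voiced fricative = 4.
/b/: voiced plosive = 2.
/q/: voiceless stop = 1.
/ʀ/: rhotic = 7.
/θ/→/f/: 3→3 (plateau, allowed) — ok.
/f/→/v/: 3→4 (does not fall) — violation.
/v/→/b/: 4→2 (falls) — ok.
/b/→/q/: 2→1 (falls) — ok.
/q/→/ʀ/: 1→7 (does not fall) — violation.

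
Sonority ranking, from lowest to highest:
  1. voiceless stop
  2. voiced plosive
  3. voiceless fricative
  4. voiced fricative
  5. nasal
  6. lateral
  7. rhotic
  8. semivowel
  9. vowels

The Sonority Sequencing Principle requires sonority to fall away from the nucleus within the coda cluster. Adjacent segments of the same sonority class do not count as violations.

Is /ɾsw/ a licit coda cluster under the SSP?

no

/ɾ/ is a rhotic (sonority 7).
/s/ is a voiceless fricative (sonority 3).
/w/ is a semivowel (sonority 8).
The profile is 7-3-8. Between /s/ (3) and /w/ (8) sonority does not fall, so the cluster violates the SSP.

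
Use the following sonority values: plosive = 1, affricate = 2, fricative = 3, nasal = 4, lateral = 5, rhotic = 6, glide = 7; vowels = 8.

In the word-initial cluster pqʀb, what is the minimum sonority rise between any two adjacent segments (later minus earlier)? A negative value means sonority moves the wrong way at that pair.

/p/ — plosive, sonority 1.
/q/ — plosive, sonority 1.
/ʀ/ — rhotic, sonority 6.
/b/ — plosive, sonority 1.
/p/→/q/: change +0.
/q/→/ʀ/: change +5.
/ʀ/→/b/: change -5.
Minimum = -5.

-5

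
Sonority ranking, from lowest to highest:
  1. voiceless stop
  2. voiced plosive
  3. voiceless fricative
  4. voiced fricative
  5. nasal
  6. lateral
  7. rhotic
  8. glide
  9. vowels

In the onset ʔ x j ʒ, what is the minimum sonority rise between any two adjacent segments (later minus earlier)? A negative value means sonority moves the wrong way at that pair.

/ʔ/ is a voiceless stop (sonority 1).
/x/ is a voiceless fricative (sonority 3).
/j/ is a glide (sonority 8).
/ʒ/ is a voiced fricative (sonority 4).
/ʔ/→/x/: change +2.
/x/→/j/: change +5.
/j/→/ʒ/: change -4.
Minimum = -4.

-4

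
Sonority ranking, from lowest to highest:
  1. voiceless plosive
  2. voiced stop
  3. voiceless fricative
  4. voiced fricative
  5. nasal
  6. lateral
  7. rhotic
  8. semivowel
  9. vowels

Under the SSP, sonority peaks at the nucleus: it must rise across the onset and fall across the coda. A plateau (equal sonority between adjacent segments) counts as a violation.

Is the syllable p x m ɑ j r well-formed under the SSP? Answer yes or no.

Onset: /p/ is a voiceless plosive (sonority 1), /x/ is a voiceless fricative (sonority 3), /m/ is a nasal (sonority 5); then the nucleus /ɑ/ (sonority 9).
Onset profile 1-3-5-9 — rises to the nucleus.
Coda: /j/ is a semivowel (sonority 8), /r/ is a rhotic (sonority 7).
Coda profile 9-8-7 — falls from the nucleus.

yes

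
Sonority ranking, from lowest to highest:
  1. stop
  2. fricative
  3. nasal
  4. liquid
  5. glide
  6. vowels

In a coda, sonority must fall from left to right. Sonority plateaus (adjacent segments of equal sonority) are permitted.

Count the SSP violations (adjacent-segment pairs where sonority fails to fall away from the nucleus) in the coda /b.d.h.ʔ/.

/b/ — stop, sonority 1.
/d/ — stop, sonority 1.
/h/ — fricative, sonority 2.
/ʔ/ — stop, sonority 1.
/b/→/d/: 1→1 (plateau, allowed) — ok.
/d/→/h/: 1→2 (does not fall) — violation.
/h/→/ʔ/: 2→1 (falls) — ok.

1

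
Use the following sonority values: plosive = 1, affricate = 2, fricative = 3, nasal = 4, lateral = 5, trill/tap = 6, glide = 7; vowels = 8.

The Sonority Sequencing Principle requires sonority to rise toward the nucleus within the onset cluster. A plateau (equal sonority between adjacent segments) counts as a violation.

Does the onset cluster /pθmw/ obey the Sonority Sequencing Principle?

yes

/p/ — plosive, sonority 1.
/θ/ — fricative, sonority 3.
/m/ — nasal, sonority 4.
/w/ — glide, sonority 7.
The profile 1-3-4-7 strictly rises, so the onset cluster satisfies the SSP.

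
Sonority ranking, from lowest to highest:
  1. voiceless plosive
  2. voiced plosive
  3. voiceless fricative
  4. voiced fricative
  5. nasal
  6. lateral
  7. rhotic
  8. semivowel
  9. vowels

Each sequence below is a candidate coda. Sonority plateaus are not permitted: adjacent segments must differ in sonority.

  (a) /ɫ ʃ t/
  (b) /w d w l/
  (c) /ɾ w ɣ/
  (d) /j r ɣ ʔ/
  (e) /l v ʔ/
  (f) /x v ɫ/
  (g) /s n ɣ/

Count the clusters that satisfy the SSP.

3

(a) 6-3-1 → obeys
(b) 8-2-8-6 → violates
(c) 7-8-4 → violates
(d) 8-7-4-1 → obeys
(e) 6-4-1 → obeys
(f) 3-4-6 → violates
(g) 3-5-4 → violates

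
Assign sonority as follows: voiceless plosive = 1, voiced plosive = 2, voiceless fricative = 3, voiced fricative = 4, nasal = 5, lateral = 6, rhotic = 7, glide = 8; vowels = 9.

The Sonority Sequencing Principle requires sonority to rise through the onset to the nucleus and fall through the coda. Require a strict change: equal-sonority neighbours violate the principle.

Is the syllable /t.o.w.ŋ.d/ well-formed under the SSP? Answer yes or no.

yes

Onset: /t/ is a voiceless plosive (sonority 1); then the nucleus /o/ (sonority 9).
Onset profile 1-9 — rises to the nucleus.
Coda: /w/ is a glide (sonority 8), /ŋ/ is a nasal (sonority 5), /d/ is a voiced plosive (sonority 2).
Coda profile 9-8-5-2 — falls from the nucleus.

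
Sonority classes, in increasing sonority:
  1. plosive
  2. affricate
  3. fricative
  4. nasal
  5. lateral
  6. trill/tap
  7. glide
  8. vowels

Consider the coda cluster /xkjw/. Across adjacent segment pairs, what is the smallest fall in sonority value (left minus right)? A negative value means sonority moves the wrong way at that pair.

/x/: fricative = 3.
/k/: plosive = 1.
/j/: glide = 7.
/w/: glide = 7.
/x/→/k/: change +2.
/k/→/j/: change -6.
/j/→/w/: change +0.
Minimum = -6.

-6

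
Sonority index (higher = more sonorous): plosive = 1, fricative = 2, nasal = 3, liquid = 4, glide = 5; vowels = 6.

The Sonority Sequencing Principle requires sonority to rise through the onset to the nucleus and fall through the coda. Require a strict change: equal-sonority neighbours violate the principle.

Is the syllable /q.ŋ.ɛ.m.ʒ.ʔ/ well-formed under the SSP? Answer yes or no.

Onset: /q/ is a plosive (sonority 1), /ŋ/ is a nasal (sonority 3); then the nucleus /ɛ/ (sonority 6).
Onset profile 1-3-6 — rises to the nucleus.
Coda: /m/ is a nasal (sonority 3), /ʒ/ is a fricative (sonority 2), /ʔ/ is a plosive (sonority 1).
Coda profile 6-3-2-1 — falls from the nucleus.

yes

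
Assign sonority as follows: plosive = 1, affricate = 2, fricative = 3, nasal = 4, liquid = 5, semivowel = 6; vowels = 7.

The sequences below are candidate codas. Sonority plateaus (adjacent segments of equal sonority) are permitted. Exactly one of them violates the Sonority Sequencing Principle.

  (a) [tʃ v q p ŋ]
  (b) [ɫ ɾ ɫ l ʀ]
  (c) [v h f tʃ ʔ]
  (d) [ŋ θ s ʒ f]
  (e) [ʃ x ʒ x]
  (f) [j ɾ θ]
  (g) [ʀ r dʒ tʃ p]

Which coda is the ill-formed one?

a

(a) sonority 2-3-1-1-4: ill-formed.
(b) sonority 5-5-5-5-5: well-formed.
(c) sonority 3-3-3-2-1: well-formed.
(d) sonority 4-3-3-3-3: well-formed.
(e) sonority 3-3-3-3: well-formed.
(f) sonority 6-5-3: well-formed.
(g) sonority 5-5-2-2-1: well-formed.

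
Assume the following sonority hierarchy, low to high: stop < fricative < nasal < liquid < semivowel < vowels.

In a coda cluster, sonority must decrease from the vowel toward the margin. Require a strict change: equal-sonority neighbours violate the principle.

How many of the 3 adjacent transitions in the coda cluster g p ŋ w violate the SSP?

3

/g/: stop = 1.
/p/: stop = 1.
/ŋ/: nasal = 3.
/w/: semivowel = 5.
/g/→/p/: 1→1 (plateau) — violation.
/p/→/ŋ/: 1→3 (does not fall) — violation.
/ŋ/→/w/: 3→5 (does not fall) — violation.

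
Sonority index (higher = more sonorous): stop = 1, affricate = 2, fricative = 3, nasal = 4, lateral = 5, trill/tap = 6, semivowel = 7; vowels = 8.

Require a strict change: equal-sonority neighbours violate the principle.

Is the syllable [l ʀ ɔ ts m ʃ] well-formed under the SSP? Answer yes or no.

Onset: /l/ is a lateral (sonority 5), /ʀ/ is a trill/tap (sonority 6); then the nucleus /ɔ/ (sonority 8).
Onset profile 5-6-8 — rises to the nucleus.
Coda: /ts/ is an affricate (sonority 2), /m/ is a nasal (sonority 4), /ʃ/ is a fricative (sonority 3).
Coda profile 8-2-4-3 — does not strictly fall throughout.

no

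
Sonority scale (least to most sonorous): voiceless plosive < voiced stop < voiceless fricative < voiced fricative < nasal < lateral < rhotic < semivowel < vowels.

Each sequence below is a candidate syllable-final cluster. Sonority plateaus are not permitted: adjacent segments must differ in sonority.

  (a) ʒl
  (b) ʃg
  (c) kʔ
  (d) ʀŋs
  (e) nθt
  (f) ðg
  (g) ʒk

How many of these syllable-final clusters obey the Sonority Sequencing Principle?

(a) 4-6 → violates
(b) 3-2 → obeys
(c) 1-1 → violates
(d) 7-5-3 → obeys
(e) 5-3-1 → obeys
(f) 4-2 → obeys
(g) 4-1 → obeys

5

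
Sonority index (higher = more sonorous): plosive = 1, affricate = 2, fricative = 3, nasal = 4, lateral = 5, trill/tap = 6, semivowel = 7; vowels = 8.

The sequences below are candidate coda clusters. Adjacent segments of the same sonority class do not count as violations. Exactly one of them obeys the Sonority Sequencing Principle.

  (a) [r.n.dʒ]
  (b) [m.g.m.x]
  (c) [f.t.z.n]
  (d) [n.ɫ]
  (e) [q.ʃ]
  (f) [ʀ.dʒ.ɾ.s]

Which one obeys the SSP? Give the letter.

(a) sonority 6-4-2: well-formed.
(b) sonority 4-1-4-3: ill-formed.
(c) sonority 3-1-3-4: ill-formed.
(d) sonority 4-5: ill-formed.
(e) sonority 1-3: ill-formed.
(f) sonority 6-2-6-3: ill-formed.

a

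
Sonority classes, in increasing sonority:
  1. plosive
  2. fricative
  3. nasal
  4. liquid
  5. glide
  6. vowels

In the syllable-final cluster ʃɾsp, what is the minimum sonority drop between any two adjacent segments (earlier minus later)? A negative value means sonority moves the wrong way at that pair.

/ʃ/: fricative = 2.
/ɾ/: liquid = 4.
/s/: fricative = 2.
/p/: plosive = 1.
/ʃ/→/ɾ/: change -2.
/ɾ/→/s/: change +2.
/s/→/p/: change +1.
Minimum = -2.

-2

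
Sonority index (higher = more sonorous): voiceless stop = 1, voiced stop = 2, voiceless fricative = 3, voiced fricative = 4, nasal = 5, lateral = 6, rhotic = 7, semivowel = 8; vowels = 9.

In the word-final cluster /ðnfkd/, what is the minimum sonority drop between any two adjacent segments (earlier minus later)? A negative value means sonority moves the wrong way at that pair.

/ð/ — voiced fricative, sonority 4.
/n/ — nasal, sonority 5.
/f/ — voiceless fricative, sonority 3.
/k/ — voiceless stop, sonority 1.
/d/ — voiced stop, sonority 2.
/ð/→/n/: change -1.
/n/→/f/: change +2.
/f/→/k/: change +2.
/k/→/d/: change -1.
Minimum = -1.

-1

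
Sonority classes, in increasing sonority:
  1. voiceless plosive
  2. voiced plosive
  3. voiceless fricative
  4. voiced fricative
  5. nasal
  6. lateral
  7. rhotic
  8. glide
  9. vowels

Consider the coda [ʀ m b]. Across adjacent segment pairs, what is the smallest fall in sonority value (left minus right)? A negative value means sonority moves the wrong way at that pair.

/ʀ/ is a rhotic (sonority 7).
/m/ is a nasal (sonority 5).
/b/ is a voiced plosive (sonority 2).
/ʀ/→/m/: change +2.
/m/→/b/: change +3.
Minimum = 2.

2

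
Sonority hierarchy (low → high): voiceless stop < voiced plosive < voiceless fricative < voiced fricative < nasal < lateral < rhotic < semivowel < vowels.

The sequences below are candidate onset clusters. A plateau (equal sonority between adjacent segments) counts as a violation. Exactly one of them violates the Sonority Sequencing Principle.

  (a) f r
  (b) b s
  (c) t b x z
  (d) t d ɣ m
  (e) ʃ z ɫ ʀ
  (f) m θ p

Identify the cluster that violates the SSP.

f

(a) f r: profile 3-7 — obeys.
(b) b s: profile 2-3 — obeys.
(c) t b x z: profile 1-2-3-4 — obeys.
(d) t d ɣ m: profile 1-2-4-5 — obeys.
(e) ʃ z ɫ ʀ: profile 3-4-6-7 — obeys.
(f) m θ p: profile 5-3-1 — violates.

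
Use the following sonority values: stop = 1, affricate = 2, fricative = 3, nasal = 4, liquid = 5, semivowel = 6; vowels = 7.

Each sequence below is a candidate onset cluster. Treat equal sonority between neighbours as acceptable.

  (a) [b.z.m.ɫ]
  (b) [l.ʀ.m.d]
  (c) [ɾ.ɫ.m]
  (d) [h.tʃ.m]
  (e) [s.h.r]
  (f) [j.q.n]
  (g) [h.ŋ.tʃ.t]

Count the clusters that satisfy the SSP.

(a) 1-3-4-5 → obeys
(b) 5-5-4-1 → violates
(c) 5-5-4 → violates
(d) 3-2-4 → violates
(e) 3-3-5 → obeys
(f) 6-1-4 → violates
(g) 3-4-2-1 → violates

2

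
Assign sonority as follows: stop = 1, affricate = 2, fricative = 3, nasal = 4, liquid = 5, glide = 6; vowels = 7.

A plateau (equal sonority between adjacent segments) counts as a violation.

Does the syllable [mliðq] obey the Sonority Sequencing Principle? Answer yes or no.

Onset: /m/ is a nasal (sonority 4), /l/ is a liquid (sonority 5); then the nucleus /i/ (sonority 7).
Onset profile 4-5-7 — rises to the nucleus.
Coda: /ð/ is a fricative (sonority 3), /q/ is a stop (sonority 1).
Coda profile 7-3-1 — falls from the nucleus.

yes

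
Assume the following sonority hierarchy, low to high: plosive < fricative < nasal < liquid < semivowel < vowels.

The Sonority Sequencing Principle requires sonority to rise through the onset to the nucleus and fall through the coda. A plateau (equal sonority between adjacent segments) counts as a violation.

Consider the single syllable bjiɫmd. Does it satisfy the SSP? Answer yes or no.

Onset: /b/ is a plosive (sonority 1), /j/ is a semivowel (sonority 5); then the nucleus /i/ (sonority 6).
Onset profile 1-5-6 — rises to the nucleus.
Coda: /ɫ/ is a liquid (sonority 4), /m/ is a nasal (sonority 3), /d/ is a plosive (sonority 1).
Coda profile 6-4-3-1 — falls from the nucleus.

yes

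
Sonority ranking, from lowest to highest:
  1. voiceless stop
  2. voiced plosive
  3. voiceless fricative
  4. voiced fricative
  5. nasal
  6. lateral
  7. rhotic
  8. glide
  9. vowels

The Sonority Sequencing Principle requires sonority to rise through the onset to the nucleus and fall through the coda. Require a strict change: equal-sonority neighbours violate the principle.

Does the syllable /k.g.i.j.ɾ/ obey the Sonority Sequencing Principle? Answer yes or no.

Onset: /k/ is a voiceless stop (sonority 1), /g/ is a voiced plosive (sonority 2); then the nucleus /i/ (sonority 9).
Onset profile 1-2-9 — rises to the nucleus.
Coda: /j/ is a glide (sonority 8), /ɾ/ is a rhotic (sonority 7).
Coda profile 9-8-7 — falls from the nucleus.

yes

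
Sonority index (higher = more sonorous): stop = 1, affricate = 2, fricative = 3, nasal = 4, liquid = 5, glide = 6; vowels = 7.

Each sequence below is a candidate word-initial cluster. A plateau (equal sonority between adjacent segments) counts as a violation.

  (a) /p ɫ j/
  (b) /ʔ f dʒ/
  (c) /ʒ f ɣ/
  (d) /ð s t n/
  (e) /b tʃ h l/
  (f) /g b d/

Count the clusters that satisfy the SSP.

2

(a) sonority 1-5-6: well-formed.
(b) sonority 1-3-2: ill-formed.
(c) sonority 3-3-3: ill-formed.
(d) sonority 3-3-1-4: ill-formed.
(e) sonority 1-2-3-5: well-formed.
(f) sonority 1-1-1: ill-formed.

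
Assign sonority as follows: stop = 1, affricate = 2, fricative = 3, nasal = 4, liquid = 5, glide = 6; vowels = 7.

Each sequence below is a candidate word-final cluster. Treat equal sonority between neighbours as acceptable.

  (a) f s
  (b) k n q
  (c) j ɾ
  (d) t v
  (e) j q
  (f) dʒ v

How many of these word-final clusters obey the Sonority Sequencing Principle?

(a) sonority 3-3: well-formed.
(b) sonority 1-4-1: ill-formed.
(c) sonority 6-5: well-formed.
(d) sonority 1-3: ill-formed.
(e) sonority 6-1: well-formed.
(f) sonority 2-3: ill-formed.

3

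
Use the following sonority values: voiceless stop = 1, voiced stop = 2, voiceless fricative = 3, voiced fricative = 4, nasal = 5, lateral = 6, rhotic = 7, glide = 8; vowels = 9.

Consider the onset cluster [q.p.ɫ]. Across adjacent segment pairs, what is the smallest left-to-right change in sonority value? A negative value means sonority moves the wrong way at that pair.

0

/q/ is a voiceless stop (sonority 1).
/p/ is a voiceless stop (sonority 1).
/ɫ/ is a lateral (sonority 6).
/q/→/p/: change +0.
/p/→/ɫ/: change +5.
Minimum = 0.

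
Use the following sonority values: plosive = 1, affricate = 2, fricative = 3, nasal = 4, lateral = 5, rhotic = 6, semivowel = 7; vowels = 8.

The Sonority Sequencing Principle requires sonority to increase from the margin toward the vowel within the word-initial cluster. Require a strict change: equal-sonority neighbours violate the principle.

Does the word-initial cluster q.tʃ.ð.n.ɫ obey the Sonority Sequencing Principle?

/q/ — plosive, sonority 1.
/tʃ/ — affricate, sonority 2.
/ð/ — fricative, sonority 3.
/n/ — nasal, sonority 4.
/ɫ/ — lateral, sonority 5.
The profile 1-2-3-4-5 strictly rises, so the word-initial cluster satisfies the SSP.

yes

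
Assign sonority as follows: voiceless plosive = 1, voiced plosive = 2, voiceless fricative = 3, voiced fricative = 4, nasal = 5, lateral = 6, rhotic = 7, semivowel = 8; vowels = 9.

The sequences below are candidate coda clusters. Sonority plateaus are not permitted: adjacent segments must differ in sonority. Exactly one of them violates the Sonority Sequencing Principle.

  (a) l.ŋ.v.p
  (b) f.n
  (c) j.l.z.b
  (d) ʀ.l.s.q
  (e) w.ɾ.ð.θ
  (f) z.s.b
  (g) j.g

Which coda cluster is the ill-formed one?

b

(a) sonority 6-5-4-1: well-formed.
(b) sonority 3-5: ill-formed.
(c) sonority 8-6-4-2: well-formed.
(d) sonority 7-6-3-1: well-formed.
(e) sonority 8-7-4-3: well-formed.
(f) sonority 4-3-2: well-formed.
(g) sonority 8-2: well-formed.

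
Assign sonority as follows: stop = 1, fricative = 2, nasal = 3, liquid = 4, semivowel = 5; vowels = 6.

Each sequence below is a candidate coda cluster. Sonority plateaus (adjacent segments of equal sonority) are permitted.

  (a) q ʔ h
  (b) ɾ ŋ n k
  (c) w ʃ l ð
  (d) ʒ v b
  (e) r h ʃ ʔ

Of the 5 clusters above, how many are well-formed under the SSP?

3

(a) q ʔ h: profile 1-1-2 — violates.
(b) ɾ ŋ n k: profile 4-3-3-1 — obeys.
(c) w ʃ l ð: profile 5-2-4-2 — violates.
(d) ʒ v b: profile 2-2-1 — obeys.
(e) r h ʃ ʔ: profile 4-2-2-1 — obeys.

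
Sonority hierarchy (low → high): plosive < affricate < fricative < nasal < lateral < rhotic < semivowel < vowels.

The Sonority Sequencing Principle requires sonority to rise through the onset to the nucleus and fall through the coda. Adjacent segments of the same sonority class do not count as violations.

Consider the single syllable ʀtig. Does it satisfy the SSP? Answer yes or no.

Onset: /ʀ/ is a rhotic (sonority 6), /t/ is a plosive (sonority 1); then the nucleus /i/ (sonority 8).
Onset profile 6-1-8 — does not rise throughout.
Coda: /g/ is a plosive (sonority 1).
Coda profile 8-1 — falls from the nucleus.

no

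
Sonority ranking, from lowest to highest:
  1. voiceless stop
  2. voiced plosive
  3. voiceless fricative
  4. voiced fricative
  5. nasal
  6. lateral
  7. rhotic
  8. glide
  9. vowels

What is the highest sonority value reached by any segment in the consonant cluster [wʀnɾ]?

/w/ is a glide (sonority 8).
/ʀ/ is a rhotic (sonority 7).
/n/ is a nasal (sonority 5).
/ɾ/ is a rhotic (sonority 7).
The maximum is 8.

8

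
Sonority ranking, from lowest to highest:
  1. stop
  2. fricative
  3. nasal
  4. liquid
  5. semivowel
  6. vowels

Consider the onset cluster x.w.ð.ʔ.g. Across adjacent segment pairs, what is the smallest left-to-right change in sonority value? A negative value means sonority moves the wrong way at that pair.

/x/ — fricative, sonority 2.
/w/ — semivowel, sonority 5.
/ð/ — fricative, sonority 2.
/ʔ/ — stop, sonority 1.
/g/ — stop, sonority 1.
/x/→/w/: change +3.
/w/→/ð/: change -3.
/ð/→/ʔ/: change -1.
/ʔ/→/g/: change +0.
Minimum = -3.

-3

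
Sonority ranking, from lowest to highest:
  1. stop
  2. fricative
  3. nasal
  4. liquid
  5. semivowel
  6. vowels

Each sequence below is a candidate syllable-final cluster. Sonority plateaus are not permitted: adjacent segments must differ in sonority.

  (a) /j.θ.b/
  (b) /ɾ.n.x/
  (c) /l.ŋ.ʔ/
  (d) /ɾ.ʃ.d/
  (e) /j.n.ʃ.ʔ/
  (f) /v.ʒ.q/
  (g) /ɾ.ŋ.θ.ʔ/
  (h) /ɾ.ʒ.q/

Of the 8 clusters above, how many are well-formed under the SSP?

7

(a) /j.θ.b/: profile 5-2-1 — obeys.
(b) /ɾ.n.x/: profile 4-3-2 — obeys.
(c) /l.ŋ.ʔ/: profile 4-3-1 — obeys.
(d) /ɾ.ʃ.d/: profile 4-2-1 — obeys.
(e) /j.n.ʃ.ʔ/: profile 5-3-2-1 — obeys.
(f) /v.ʒ.q/: profile 2-2-1 — violates.
(g) /ɾ.ŋ.θ.ʔ/: profile 4-3-2-1 — obeys.
(h) /ɾ.ʒ.q/: profile 4-2-1 — obeys.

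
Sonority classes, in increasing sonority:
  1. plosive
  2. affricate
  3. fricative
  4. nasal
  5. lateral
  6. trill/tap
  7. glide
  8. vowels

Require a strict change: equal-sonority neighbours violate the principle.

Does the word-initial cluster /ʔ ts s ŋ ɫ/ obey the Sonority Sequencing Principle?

/ʔ/ — plosive, sonority 1.
/ts/ — affricate, sonority 2.
/s/ — fricative, sonority 3.
/ŋ/ — nasal, sonority 4.
/ɫ/ — lateral, sonority 5.
The profile 1-2-3-4-5 strictly rises, so the word-initial cluster satisfies the SSP.

yes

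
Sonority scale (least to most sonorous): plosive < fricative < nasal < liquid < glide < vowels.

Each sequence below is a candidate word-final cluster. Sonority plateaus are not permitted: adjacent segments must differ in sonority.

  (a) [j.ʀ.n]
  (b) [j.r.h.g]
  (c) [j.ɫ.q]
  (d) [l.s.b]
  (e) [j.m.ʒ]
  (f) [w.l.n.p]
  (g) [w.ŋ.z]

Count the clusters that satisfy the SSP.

7

(a) 5-4-3 → obeys
(b) 5-4-2-1 → obeys
(c) 5-4-1 → obeys
(d) 4-2-1 → obeys
(e) 5-3-2 → obeys
(f) 5-4-3-1 → obeys
(g) 5-3-2 → obeys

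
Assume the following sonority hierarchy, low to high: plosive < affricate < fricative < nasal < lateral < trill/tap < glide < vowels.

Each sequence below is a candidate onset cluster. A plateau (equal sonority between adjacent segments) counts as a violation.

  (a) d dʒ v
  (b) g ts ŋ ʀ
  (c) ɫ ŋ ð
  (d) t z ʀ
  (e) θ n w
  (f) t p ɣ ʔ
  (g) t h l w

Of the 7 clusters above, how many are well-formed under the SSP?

5

(a) 1-2-3 → obeys
(b) 1-2-4-6 → obeys
(c) 5-4-3 → violates
(d) 1-3-6 → obeys
(e) 3-4-7 → obeys
(f) 1-1-3-1 → violates
(g) 1-3-5-7 → obeys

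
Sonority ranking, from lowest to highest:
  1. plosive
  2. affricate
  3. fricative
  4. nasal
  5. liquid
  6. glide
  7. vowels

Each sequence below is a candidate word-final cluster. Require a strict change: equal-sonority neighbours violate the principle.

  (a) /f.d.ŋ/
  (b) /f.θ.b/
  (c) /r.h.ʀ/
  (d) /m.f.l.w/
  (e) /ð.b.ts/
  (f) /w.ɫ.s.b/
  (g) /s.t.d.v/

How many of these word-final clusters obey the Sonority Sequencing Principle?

(a) /f.d.ŋ/: profile 3-1-4 — violates.
(b) /f.θ.b/: profile 3-3-1 — violates.
(c) /r.h.ʀ/: profile 5-3-5 — violates.
(d) /m.f.l.w/: profile 4-3-5-6 — violates.
(e) /ð.b.ts/: profile 3-1-2 — violates.
(f) /w.ɫ.s.b/: profile 6-5-3-1 — obeys.
(g) /s.t.d.v/: profile 3-1-1-3 — violates.

1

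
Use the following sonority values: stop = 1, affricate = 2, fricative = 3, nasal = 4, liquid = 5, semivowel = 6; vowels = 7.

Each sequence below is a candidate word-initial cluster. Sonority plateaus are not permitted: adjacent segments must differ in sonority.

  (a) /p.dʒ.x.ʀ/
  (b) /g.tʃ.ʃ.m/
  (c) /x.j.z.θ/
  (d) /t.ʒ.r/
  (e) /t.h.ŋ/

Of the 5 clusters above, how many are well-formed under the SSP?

4

(a) sonority 1-2-3-5: well-formed.
(b) sonority 1-2-3-4: well-formed.
(c) sonority 3-6-3-3: ill-formed.
(d) sonority 1-3-5: well-formed.
(e) sonority 1-3-4: well-formed.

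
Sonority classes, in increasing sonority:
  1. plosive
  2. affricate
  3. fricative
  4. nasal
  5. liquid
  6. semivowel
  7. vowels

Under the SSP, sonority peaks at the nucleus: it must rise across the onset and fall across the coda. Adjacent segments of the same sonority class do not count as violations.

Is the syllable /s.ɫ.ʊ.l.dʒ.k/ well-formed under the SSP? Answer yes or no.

yes

Onset: /s/ is a fricative (sonority 3), /ɫ/ is a liquid (sonority 5); then the nucleus /ʊ/ (sonority 7).
Onset profile 3-5-7 — rises to the nucleus.
Coda: /l/ is a liquid (sonority 5), /dʒ/ is an affricate (sonority 2), /k/ is a plosive (sonority 1).
Coda profile 7-5-2-1 — falls from the nucleus.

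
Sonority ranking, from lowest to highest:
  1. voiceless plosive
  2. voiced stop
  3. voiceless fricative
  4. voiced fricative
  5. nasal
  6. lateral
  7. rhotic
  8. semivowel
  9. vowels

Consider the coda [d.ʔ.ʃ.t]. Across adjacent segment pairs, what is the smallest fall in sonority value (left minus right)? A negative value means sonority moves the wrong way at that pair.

-2

/d/: voiced stop = 2.
/ʔ/: voiceless plosive = 1.
/ʃ/: voiceless fricative = 3.
/t/: voiceless plosive = 1.
/d/→/ʔ/: change +1.
/ʔ/→/ʃ/: change -2.
/ʃ/→/t/: change +2.
Minimum = -2.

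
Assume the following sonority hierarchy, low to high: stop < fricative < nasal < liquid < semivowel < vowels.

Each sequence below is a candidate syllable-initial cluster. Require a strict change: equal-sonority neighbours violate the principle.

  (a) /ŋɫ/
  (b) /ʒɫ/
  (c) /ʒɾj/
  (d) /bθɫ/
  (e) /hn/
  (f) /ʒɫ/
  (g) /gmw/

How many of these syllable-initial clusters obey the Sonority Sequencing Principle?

7

(a) /ŋɫ/: profile 3-4 — obeys.
(b) /ʒɫ/: profile 2-4 — obeys.
(c) /ʒɾj/: profile 2-4-5 — obeys.
(d) /bθɫ/: profile 1-2-4 — obeys.
(e) /hn/: profile 2-3 — obeys.
(f) /ʒɫ/: profile 2-4 — obeys.
(g) /gmw/: profile 1-3-5 — obeys.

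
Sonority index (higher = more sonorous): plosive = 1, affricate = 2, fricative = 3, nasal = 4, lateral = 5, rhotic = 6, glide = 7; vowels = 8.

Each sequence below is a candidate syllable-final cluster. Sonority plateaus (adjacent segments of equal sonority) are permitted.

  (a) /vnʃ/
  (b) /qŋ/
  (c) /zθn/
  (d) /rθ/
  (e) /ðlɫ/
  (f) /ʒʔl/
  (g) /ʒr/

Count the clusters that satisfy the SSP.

(a) 3-4-3 → violates
(b) 1-4 → violates
(c) 3-3-4 → violates
(d) 6-3 → obeys
(e) 3-5-5 → violates
(f) 3-1-5 → violates
(g) 3-6 → violates

1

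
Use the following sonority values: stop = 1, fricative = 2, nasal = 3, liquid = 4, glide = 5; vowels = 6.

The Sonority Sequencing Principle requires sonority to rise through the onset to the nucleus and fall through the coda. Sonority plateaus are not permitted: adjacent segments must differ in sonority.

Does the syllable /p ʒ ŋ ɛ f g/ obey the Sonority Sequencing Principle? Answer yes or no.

Onset: /p/ is a stop (sonority 1), /ʒ/ is a fricative (sonority 2), /ŋ/ is a nasal (sonority 3); then the nucleus /ɛ/ (sonority 6).
Onset profile 1-2-3-6 — rises to the nucleus.
Coda: /f/ is a fricative (sonority 2), /g/ is a stop (sonority 1).
Coda profile 6-2-1 — falls from the nucleus.

yes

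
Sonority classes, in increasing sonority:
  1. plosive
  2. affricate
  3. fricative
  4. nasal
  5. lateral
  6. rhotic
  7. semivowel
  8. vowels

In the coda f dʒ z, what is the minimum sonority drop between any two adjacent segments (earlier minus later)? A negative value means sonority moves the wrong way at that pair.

/f/ — fricative, sonority 3.
/dʒ/ — affricate, sonority 2.
/z/ — fricative, sonority 3.
/f/→/dʒ/: change +1.
/dʒ/→/z/: change -1.
Minimum = -1.

-1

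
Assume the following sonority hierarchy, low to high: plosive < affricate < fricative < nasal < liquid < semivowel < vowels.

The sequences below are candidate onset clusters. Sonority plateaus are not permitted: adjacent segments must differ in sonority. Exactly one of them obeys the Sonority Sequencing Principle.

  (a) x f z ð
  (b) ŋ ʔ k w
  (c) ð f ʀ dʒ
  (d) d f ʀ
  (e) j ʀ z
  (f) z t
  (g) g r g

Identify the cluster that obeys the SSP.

(a) sonority 3-3-3-3: ill-formed.
(b) sonority 4-1-1-6: ill-formed.
(c) sonority 3-3-5-2: ill-formed.
(d) sonority 1-3-5: well-formed.
(e) sonority 6-5-3: ill-formed.
(f) sonority 3-1: ill-formed.
(g) sonority 1-5-1: ill-formed.

d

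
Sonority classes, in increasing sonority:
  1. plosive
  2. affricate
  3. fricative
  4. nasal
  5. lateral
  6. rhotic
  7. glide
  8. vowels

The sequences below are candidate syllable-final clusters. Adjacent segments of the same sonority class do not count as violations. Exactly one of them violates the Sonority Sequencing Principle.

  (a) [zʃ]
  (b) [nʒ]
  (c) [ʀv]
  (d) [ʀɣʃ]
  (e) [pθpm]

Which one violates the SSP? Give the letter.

(a) [zʃ]: profile 3-3 — obeys.
(b) [nʒ]: profile 4-3 — obeys.
(c) [ʀv]: profile 6-3 — obeys.
(d) [ʀɣʃ]: profile 6-3-3 — obeys.
(e) [pθpm]: profile 1-3-1-4 — violates.

e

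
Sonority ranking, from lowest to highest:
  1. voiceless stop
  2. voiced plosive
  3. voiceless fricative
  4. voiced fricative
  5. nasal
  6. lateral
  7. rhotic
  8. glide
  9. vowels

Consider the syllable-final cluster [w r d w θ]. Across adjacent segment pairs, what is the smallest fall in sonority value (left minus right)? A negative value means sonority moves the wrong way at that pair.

/w/ is a glide (sonority 8).
/r/ is a rhotic (sonority 7).
/d/ is a voiced plosive (sonority 2).
/w/ is a glide (sonority 8).
/θ/ is a voiceless fricative (sonority 3).
/w/→/r/: change +1.
/r/→/d/: change +5.
/d/→/w/: change -6.
/w/→/θ/: change +5.
Minimum = -6.

-6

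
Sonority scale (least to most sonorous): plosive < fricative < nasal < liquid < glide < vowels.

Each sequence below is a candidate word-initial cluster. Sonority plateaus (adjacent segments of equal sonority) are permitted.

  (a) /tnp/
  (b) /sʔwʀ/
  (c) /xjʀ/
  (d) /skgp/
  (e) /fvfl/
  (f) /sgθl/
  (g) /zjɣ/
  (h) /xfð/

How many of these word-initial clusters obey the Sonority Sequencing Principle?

(a) 1-3-1 → violates
(b) 2-1-5-4 → violates
(c) 2-5-4 → violates
(d) 2-1-1-1 → violates
(e) 2-2-2-4 → obeys
(f) 2-1-2-4 → violates
(g) 2-5-2 → violates
(h) 2-2-2 → obeys

2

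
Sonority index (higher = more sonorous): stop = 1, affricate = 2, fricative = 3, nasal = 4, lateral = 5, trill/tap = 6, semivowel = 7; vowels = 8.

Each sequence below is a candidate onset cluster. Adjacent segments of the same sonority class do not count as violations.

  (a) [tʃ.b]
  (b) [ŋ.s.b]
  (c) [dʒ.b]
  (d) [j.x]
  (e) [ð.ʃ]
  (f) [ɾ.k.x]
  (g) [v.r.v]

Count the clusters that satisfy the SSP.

1

(a) [tʃ.b]: profile 2-1 — violates.
(b) [ŋ.s.b]: profile 4-3-1 — violates.
(c) [dʒ.b]: profile 2-1 — violates.
(d) [j.x]: profile 7-3 — violates.
(e) [ð.ʃ]: profile 3-3 — obeys.
(f) [ɾ.k.x]: profile 6-1-3 — violates.
(g) [v.r.v]: profile 3-6-3 — violates.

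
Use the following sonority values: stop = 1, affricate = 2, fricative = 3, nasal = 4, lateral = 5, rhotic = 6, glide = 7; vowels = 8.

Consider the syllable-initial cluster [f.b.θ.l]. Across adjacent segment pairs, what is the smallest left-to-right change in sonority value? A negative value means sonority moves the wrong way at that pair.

/f/ — fricative, sonority 3.
/b/ — stop, sonority 1.
/θ/ — fricative, sonority 3.
/l/ — lateral, sonority 5.
/f/→/b/: change -2.
/b/→/θ/: change +2.
/θ/→/l/: change +2.
Minimum = -2.

-2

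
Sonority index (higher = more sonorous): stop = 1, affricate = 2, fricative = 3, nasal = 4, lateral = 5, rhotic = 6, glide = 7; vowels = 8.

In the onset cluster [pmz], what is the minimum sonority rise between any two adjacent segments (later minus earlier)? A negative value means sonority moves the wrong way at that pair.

-1

/p/: stop = 1.
/m/: nasal = 4.
/z/: fricative = 3.
/p/→/m/: change +3.
/m/→/z/: change -1.
Minimum = -1.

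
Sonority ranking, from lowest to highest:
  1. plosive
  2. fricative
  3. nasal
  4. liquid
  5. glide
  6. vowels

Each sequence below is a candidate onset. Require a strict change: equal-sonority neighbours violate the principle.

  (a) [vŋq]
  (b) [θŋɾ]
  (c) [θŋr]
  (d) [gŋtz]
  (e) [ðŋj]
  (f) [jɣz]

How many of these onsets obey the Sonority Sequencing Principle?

3

(a) sonority 2-3-1: ill-formed.
(b) sonority 2-3-4: well-formed.
(c) sonority 2-3-4: well-formed.
(d) sonority 1-3-1-2: ill-formed.
(e) sonority 2-3-5: well-formed.
(f) sonority 5-2-2: ill-formed.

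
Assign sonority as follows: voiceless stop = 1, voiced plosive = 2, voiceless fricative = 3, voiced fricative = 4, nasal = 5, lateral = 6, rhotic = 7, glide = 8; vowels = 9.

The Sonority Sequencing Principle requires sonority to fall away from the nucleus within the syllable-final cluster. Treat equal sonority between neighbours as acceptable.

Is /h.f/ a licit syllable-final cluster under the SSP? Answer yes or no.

yes

/h/ is a voiceless fricative (sonority 3).
/f/ is a voiceless fricative (sonority 3).
The profile 3-3 is non-increasing (plateaus allowed), so the syllable-final cluster satisfies the SSP.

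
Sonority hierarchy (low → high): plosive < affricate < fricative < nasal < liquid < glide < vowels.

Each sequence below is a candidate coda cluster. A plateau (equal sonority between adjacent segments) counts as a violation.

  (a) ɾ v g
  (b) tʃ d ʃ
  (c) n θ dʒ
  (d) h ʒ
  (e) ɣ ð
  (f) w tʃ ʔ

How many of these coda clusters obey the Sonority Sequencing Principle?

3

(a) ɾ v g: profile 5-3-1 — obeys.
(b) tʃ d ʃ: profile 2-1-3 — violates.
(c) n θ dʒ: profile 4-3-2 — obeys.
(d) h ʒ: profile 3-3 — violates.
(e) ɣ ð: profile 3-3 — violates.
(f) w tʃ ʔ: profile 6-2-1 — obeys.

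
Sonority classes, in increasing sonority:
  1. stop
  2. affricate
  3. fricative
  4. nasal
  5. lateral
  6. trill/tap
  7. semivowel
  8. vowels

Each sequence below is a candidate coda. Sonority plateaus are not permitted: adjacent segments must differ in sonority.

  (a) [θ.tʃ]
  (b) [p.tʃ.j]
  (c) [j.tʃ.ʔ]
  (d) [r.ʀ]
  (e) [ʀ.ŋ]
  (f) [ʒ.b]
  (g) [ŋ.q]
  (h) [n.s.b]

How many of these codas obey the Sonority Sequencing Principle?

6

(a) 3-2 → obeys
(b) 1-2-7 → violates
(c) 7-2-1 → obeys
(d) 6-6 → violates
(e) 6-4 → obeys
(f) 3-1 → obeys
(g) 4-1 → obeys
(h) 4-3-1 → obeys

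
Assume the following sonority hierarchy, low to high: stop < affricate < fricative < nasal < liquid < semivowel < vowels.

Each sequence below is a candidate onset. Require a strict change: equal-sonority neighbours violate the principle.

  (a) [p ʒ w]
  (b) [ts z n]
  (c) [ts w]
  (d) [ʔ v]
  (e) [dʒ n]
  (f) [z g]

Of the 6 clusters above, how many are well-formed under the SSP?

5

(a) 1-3-6 → obeys
(b) 2-3-4 → obeys
(c) 2-6 → obeys
(d) 1-3 → obeys
(e) 2-4 → obeys
(f) 3-1 → violates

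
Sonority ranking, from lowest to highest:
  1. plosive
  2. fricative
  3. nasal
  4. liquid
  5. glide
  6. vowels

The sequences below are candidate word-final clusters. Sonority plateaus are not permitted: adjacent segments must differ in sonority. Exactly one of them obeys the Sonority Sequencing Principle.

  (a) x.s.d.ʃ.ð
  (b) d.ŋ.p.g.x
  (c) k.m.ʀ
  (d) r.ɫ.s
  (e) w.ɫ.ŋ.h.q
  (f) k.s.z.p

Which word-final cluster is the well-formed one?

(a) x.s.d.ʃ.ð: profile 2-2-1-2-2 — violates.
(b) d.ŋ.p.g.x: profile 1-3-1-1-2 — violates.
(c) k.m.ʀ: profile 1-3-4 — violates.
(d) r.ɫ.s: profile 4-4-2 — violates.
(e) w.ɫ.ŋ.h.q: profile 5-4-3-2-1 — obeys.
(f) k.s.z.p: profile 1-2-2-1 — violates.

e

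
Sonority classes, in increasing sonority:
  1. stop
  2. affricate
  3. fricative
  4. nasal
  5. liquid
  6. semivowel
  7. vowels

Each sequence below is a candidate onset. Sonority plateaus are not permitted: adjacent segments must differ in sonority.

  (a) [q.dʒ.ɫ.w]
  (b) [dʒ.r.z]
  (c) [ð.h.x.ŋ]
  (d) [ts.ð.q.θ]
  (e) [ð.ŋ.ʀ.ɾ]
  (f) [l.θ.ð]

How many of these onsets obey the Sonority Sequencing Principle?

1

(a) [q.dʒ.ɫ.w]: profile 1-2-5-6 — obeys.
(b) [dʒ.r.z]: profile 2-5-3 — violates.
(c) [ð.h.x.ŋ]: profile 3-3-3-4 — violates.
(d) [ts.ð.q.θ]: profile 2-3-1-3 — violates.
(e) [ð.ŋ.ʀ.ɾ]: profile 3-4-5-5 — violates.
(f) [l.θ.ð]: profile 5-3-3 — violates.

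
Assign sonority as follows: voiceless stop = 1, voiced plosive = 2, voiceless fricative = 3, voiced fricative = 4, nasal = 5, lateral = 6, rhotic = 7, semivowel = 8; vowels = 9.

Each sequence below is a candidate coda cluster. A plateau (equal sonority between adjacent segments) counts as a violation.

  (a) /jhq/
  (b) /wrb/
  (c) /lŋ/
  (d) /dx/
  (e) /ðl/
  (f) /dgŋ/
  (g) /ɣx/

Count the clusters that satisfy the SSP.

4

(a) 8-3-1 → obeys
(b) 8-7-2 → obeys
(c) 6-5 → obeys
(d) 2-3 → violates
(e) 4-6 → violates
(f) 2-2-5 → violates
(g) 4-3 → obeys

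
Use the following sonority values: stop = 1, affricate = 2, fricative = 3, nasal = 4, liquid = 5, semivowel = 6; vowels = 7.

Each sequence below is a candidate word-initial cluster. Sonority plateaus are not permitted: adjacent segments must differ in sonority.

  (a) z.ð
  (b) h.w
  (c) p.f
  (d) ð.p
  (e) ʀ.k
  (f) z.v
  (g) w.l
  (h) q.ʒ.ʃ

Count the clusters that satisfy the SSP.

(a) z.ð: profile 3-3 — violates.
(b) h.w: profile 3-6 — obeys.
(c) p.f: profile 1-3 — obeys.
(d) ð.p: profile 3-1 — violates.
(e) ʀ.k: profile 5-1 — violates.
(f) z.v: profile 3-3 — violates.
(g) w.l: profile 6-5 — violates.
(h) q.ʒ.ʃ: profile 1-3-3 — violates.

2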